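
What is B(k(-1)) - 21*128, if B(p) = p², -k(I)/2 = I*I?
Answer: -2684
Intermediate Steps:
k(I) = -2*I² (k(I) = -2*I*I = -2*I²)
B(k(-1)) - 21*128 = (-2*(-1)²)² - 21*128 = (-2*1)² - 2688 = (-2)² - 2688 = 4 - 2688 = -2684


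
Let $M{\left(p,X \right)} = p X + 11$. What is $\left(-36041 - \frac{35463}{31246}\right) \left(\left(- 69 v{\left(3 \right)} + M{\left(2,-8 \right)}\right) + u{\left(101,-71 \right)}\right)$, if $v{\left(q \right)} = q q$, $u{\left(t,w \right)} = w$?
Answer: $\frac{46173074509}{1838} \approx 2.5121 \cdot 10^{7}$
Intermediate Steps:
$M{\left(p,X \right)} = 11 + X p$ ($M{\left(p,X \right)} = X p + 11 = 11 + X p$)
$v{\left(q \right)} = q^{2}$
$\left(-36041 - \frac{35463}{31246}\right) \left(\left(- 69 v{\left(3 \right)} + M{\left(2,-8 \right)}\right) + u{\left(101,-71 \right)}\right) = \left(-36041 - \frac{35463}{31246}\right) \left(\left(- 69 \cdot 3^{2} + \left(11 - 16\right)\right) - 71\right) = \left(-36041 - \frac{35463}{31246}\right) \left(\left(\left(-69\right) 9 + \left(11 - 16\right)\right) - 71\right) = \left(-36041 - \frac{35463}{31246}\right) \left(\left(-621 - 5\right) - 71\right) = - \frac{1126172549 \left(-626 - 71\right)}{31246} = \left(- \frac{1126172549}{31246}\right) \left(-697\right) = \frac{46173074509}{1838}$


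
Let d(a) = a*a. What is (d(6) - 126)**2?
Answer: 8100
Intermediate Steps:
d(a) = a**2
(d(6) - 126)**2 = (6**2 - 126)**2 = (36 - 126)**2 = (-90)**2 = 8100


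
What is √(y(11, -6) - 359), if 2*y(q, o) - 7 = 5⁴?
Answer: I*√43 ≈ 6.5574*I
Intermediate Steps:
y(q, o) = 316 (y(q, o) = 7/2 + (½)*5⁴ = 7/2 + (½)*625 = 7/2 + 625/2 = 316)
√(y(11, -6) - 359) = √(316 - 359) = √(-43) = I*√43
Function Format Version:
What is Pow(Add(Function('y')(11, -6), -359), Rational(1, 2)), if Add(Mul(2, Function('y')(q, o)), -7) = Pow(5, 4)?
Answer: Mul(I, Pow(43, Rational(1, 2))) ≈ Mul(6.5574, I)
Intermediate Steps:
Function('y')(q, o) = 316 (Function('y')(q, o) = Add(Rational(7, 2), Mul(Rational(1, 2), Pow(5, 4))) = Add(Rational(7, 2), Mul(Rational(1, 2), 625)) = Add(Rational(7, 2), Rational(625, 2)) = 316)
Pow(Add(Function('y')(11, -6), -359), Rational(1, 2)) = Pow(Add(316, -359), Rational(1, 2)) = Pow(-43, Rational(1, 2)) = Mul(I, Pow(43, Rational(1, 2)))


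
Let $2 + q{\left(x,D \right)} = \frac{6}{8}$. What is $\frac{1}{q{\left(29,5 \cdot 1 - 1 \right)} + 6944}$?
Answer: $\frac{4}{27771} \approx 0.00014404$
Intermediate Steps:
$q{\left(x,D \right)} = - \frac{5}{4}$ ($q{\left(x,D \right)} = -2 + \frac{6}{8} = -2 + 6 \cdot \frac{1}{8} = -2 + \frac{3}{4} = - \frac{5}{4}$)
$\frac{1}{q{\left(29,5 \cdot 1 - 1 \right)} + 6944} = \frac{1}{- \frac{5}{4} + 6944} = \frac{1}{\frac{27771}{4}} = \frac{4}{27771}$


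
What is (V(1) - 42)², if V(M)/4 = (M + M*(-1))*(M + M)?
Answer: 1764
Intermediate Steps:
V(M) = 0 (V(M) = 4*((M + M*(-1))*(M + M)) = 4*((M - M)*(2*M)) = 4*(0*(2*M)) = 4*0 = 0)
(V(1) - 42)² = (0 - 42)² = (-42)² = 1764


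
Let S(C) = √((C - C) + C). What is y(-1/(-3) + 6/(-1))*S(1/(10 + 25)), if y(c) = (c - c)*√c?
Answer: 0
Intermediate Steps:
y(c) = 0 (y(c) = 0*√c = 0)
S(C) = √C (S(C) = √(0 + C) = √C)
y(-1/(-3) + 6/(-1))*S(1/(10 + 25)) = 0*√(1/(10 + 25)) = 0*√(1/35) = 0*(√35/35) = 0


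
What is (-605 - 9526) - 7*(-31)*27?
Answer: -4272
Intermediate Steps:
(-605 - 9526) - 7*(-31)*27 = -10131 + 217*27 = -10131 + 5859 = -4272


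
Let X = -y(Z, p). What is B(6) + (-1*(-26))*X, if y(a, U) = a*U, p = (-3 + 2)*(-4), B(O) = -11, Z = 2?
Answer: -219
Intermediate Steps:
p = 4 (p = -1*(-4) = 4)
y(a, U) = U*a
X = -8 (X = -4*2 = -1*8 = -8)
B(6) + (-1*(-26))*X = -11 - 1*(-26)*(-8) = -11 + 26*(-8) = -11 - 208 = -219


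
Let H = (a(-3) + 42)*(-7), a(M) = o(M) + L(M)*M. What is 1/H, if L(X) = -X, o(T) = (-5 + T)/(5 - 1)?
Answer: -1/217 ≈ -0.0046083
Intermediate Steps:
o(T) = -5/4 + T/4 (o(T) = (-5 + T)/4 = (-5 + T)*(1/4) = -5/4 + T/4)
a(M) = -5/4 - M**2 + M/4 (a(M) = (-5/4 + M/4) + (-M)*M = (-5/4 + M/4) - M**2 = -5/4 - M**2 + M/4)
H = -217 (H = ((-5/4 - 1*(-3)**2 + (1/4)*(-3)) + 42)*(-7) = ((-5/4 - 1*9 - 3/4) + 42)*(-7) = ((-5/4 - 9 - 3/4) + 42)*(-7) = (-11 + 42)*(-7) = 31*(-7) = -217)
1/H = 1/(-217) = -1/217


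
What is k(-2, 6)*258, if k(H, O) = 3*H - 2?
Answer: -2064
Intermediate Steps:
k(H, O) = -2 + 3*H
k(-2, 6)*258 = (-2 + 3*(-2))*258 = (-2 - 6)*258 = -8*258 = -2064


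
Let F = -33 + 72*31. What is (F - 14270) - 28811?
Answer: -40882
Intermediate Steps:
F = 2199 (F = -33 + 2232 = 2199)
(F - 14270) - 28811 = (2199 - 14270) - 28811 = -12071 - 28811 = -40882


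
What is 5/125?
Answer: 1/25 ≈ 0.040000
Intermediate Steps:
5/125 = 5*(1/125) = 1/25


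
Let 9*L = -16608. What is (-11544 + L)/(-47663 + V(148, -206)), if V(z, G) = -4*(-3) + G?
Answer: 40168/143571 ≈ 0.27978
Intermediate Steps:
L = -5536/3 (L = (⅑)*(-16608) = -5536/3 ≈ -1845.3)
V(z, G) = 12 + G
(-11544 + L)/(-47663 + V(148, -206)) = (-11544 - 5536/3)/(-47663 + (12 - 206)) = -40168/(3*(-47663 - 194)) = -40168/3/(-47857) = -40168/3*(-1/47857) = 40168/143571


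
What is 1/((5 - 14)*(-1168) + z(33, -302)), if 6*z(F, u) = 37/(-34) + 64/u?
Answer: 10268/107934991 ≈ 9.5131e-5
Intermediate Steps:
z(F, u) = -37/204 + 32/(3*u) (z(F, u) = (37/(-34) + 64/u)/6 = (37*(-1/34) + 64/u)/6 = (-37/34 + 64/u)/6 = -37/204 + 32/(3*u))
1/((5 - 14)*(-1168) + z(33, -302)) = 1/((5 - 14)*(-1168) + (1/204)*(2176 - 37*(-302))/(-302)) = 1/(-9*(-1168) + (1/204)*(-1/302)*(2176 + 11174)) = 1/(10512 + (1/204)*(-1/302)*13350) = 1/(10512 - 2225/10268) = 1/(107934991/10268) = 10268/107934991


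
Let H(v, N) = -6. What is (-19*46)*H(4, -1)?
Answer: 5244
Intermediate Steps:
(-19*46)*H(4, -1) = -19*46*(-6) = -874*(-6) = 5244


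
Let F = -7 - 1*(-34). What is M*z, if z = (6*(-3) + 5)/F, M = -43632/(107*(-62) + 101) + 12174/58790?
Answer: -5730092381/1728337815 ≈ -3.3154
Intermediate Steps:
F = 27 (F = -7 + 34 = 27)
M = 1322329011/192037535 (M = -43632/(-6634 + 101) + 12174*(1/58790) = -43632/(-6533) + 6087/29395 = -43632*(-1/6533) + 6087/29395 = 43632/6533 + 6087/29395 = 1322329011/192037535 ≈ 6.8858)
z = -13/27 (z = (6*(-3) + 5)/27 = (-18 + 5)*(1/27) = -13*1/27 = -13/27 ≈ -0.48148)
M*z = (1322329011/192037535)*(-13/27) = -5730092381/1728337815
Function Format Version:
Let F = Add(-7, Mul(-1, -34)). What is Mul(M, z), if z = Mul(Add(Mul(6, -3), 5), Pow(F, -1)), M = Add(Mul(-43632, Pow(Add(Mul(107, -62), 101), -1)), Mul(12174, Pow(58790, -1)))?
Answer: Rational(-5730092381, 1728337815) ≈ -3.3154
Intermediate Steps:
F = 27 (F = Add(-7, 34) = 27)
M = Rational(1322329011, 192037535) (M = Add(Mul(-43632, Pow(Add(-6634, 101), -1)), Mul(12174, Rational(1, 58790))) = Add(Mul(-43632, Pow(-6533, -1)), Rational(6087, 29395)) = Add(Mul(-43632, Rational(-1, 6533)), Rational(6087, 29395)) = Add(Rational(43632, 6533), Rational(6087, 29395)) = Rational(1322329011, 192037535) ≈ 6.8858)
z = Rational(-13, 27) (z = Mul(Add(Mul(6, -3), 5), Pow(27, -1)) = Mul(Add(-18, 5), Rational(1, 27)) = Mul(-13, Rational(1, 27)) = Rational(-13, 27) ≈ -0.48148)
Mul(M, z) = Mul(Rational(1322329011, 192037535), Rational(-13, 27)) = Rational(-5730092381, 1728337815)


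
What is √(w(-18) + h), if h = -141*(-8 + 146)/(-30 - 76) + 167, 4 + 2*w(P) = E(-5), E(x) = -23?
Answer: √3787274/106 ≈ 18.359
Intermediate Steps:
w(P) = -27/2 (w(P) = -2 + (½)*(-23) = -2 - 23/2 = -27/2)
h = 18580/53 (h = -19458/(-106) + 167 = -19458*(-1)/106 + 167 = -141*(-69/53) + 167 = 9729/53 + 167 = 18580/53 ≈ 350.57)
√(w(-18) + h) = √(-27/2 + 18580/53) = √(35729/106) = √3787274/106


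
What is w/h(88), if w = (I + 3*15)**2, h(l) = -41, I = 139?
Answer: -33856/41 ≈ -825.76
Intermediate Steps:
w = 33856 (w = (139 + 3*15)**2 = (139 + 45)**2 = 184**2 = 33856)
w/h(88) = 33856/(-41) = 33856*(-1/41) = -33856/41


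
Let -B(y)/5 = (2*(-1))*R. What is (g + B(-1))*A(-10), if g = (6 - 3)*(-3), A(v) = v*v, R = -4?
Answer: -4900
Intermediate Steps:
A(v) = v²
g = -9 (g = 3*(-3) = -9)
B(y) = -40 (B(y) = -5*2*(-1)*(-4) = -(-10)*(-4) = -5*8 = -40)
(g + B(-1))*A(-10) = (-9 - 40)*(-10)² = -49*100 = -4900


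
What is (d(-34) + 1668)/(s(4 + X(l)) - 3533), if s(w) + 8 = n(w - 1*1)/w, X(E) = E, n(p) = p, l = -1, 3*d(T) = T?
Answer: -4970/10621 ≈ -0.46794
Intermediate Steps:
d(T) = T/3
s(w) = -8 + (-1 + w)/w (s(w) = -8 + (w - 1*1)/w = -8 + (w - 1)/w = -8 + (-1 + w)/w)
(d(-34) + 1668)/(s(4 + X(l)) - 3533) = ((⅓)*(-34) + 1668)/((-7 - 1/(4 - 1)) - 3533) = (-34/3 + 1668)/((-7 - 1/3) - 3533) = 4970/(3*((-7 - 1*⅓) - 3533)) = 4970/(3*((-7 - ⅓) - 3533)) = 4970/(3*(-22/3 - 3533)) = 4970/(3*(-10621/3)) = (4970/3)*(-3/10621) = -4970/10621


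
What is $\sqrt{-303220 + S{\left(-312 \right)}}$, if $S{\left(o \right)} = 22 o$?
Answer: $2 i \sqrt{77521} \approx 556.85 i$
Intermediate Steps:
$\sqrt{-303220 + S{\left(-312 \right)}} = \sqrt{-303220 + 22 \left(-312\right)} = \sqrt{-303220 - 6864} = \sqrt{-310084} = 2 i \sqrt{77521}$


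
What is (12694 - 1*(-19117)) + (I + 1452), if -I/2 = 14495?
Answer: 4273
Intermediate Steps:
I = -28990 (I = -2*14495 = -28990)
(12694 - 1*(-19117)) + (I + 1452) = (12694 - 1*(-19117)) + (-28990 + 1452) = (12694 + 19117) - 27538 = 31811 - 27538 = 4273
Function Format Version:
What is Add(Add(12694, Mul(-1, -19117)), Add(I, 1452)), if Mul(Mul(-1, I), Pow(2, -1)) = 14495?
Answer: 4273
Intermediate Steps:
I = -28990 (I = Mul(-2, 14495) = -28990)
Add(Add(12694, Mul(-1, -19117)), Add(I, 1452)) = Add(Add(12694, Mul(-1, -19117)), Add(-28990, 1452)) = Add(Add(12694, 19117), -27538) = Add(31811, -27538) = 4273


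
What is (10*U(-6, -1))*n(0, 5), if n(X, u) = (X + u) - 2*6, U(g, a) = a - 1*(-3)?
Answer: -140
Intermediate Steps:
U(g, a) = 3 + a (U(g, a) = a + 3 = 3 + a)
n(X, u) = -12 + X + u (n(X, u) = (X + u) - 12 = -12 + X + u)
(10*U(-6, -1))*n(0, 5) = (10*(3 - 1))*(-12 + 0 + 5) = (10*2)*(-7) = 20*(-7) = -140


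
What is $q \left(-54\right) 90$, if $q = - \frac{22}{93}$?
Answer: $\frac{35640}{31} \approx 1149.7$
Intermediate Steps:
$q = - \frac{22}{93}$ ($q = \left(-22\right) \frac{1}{93} = - \frac{22}{93} \approx -0.23656$)
$q \left(-54\right) 90 = \left(- \frac{22}{93}\right) \left(-54\right) 90 = \frac{396}{31} \cdot 90 = \frac{35640}{31}$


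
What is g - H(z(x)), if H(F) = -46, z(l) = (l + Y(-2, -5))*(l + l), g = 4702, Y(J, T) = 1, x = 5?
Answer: 4748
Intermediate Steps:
z(l) = 2*l*(1 + l) (z(l) = (l + 1)*(l + l) = (1 + l)*(2*l) = 2*l*(1 + l))
g - H(z(x)) = 4702 - 1*(-46) = 4702 + 46 = 4748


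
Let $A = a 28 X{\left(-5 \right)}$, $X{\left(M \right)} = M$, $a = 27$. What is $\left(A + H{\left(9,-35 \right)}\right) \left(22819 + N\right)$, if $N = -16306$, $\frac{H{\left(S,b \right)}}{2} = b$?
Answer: $-25075050$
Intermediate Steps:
$H{\left(S,b \right)} = 2 b$
$A = -3780$ ($A = 27 \cdot 28 \left(-5\right) = 756 \left(-5\right) = -3780$)
$\left(A + H{\left(9,-35 \right)}\right) \left(22819 + N\right) = \left(-3780 + 2 \left(-35\right)\right) \left(22819 - 16306\right) = \left(-3780 - 70\right) 6513 = \left(-3850\right) 6513 = -25075050$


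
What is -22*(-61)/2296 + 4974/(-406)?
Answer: -55487/4756 ≈ -11.667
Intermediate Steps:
-22*(-61)/2296 + 4974/(-406) = 1342*(1/2296) + 4974*(-1/406) = 671/1148 - 2487/203 = -55487/4756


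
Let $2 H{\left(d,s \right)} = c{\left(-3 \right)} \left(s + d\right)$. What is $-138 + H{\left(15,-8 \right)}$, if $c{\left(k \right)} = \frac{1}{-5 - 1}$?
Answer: $- \frac{1663}{12} \approx -138.58$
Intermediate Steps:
$c{\left(k \right)} = - \frac{1}{6}$ ($c{\left(k \right)} = \frac{1}{-6} = - \frac{1}{6}$)
$H{\left(d,s \right)} = - \frac{d}{12} - \frac{s}{12}$ ($H{\left(d,s \right)} = \frac{\left(- \frac{1}{6}\right) \left(s + d\right)}{2} = \frac{\left(- \frac{1}{6}\right) \left(d + s\right)}{2} = \frac{- \frac{d}{6} - \frac{s}{6}}{2} = - \frac{d}{12} - \frac{s}{12}$)
$-138 + H{\left(15,-8 \right)} = -138 - \frac{7}{12} = - \frac{1663}{12}$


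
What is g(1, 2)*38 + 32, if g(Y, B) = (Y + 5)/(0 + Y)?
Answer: 260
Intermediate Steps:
g(Y, B) = (5 + Y)/Y
g(1, 2)*38 + 32 = ((5 + 1)/1)*38 + 32 = (1*6)*38 + 32 = 6*38 + 32 = 228 + 32 = 260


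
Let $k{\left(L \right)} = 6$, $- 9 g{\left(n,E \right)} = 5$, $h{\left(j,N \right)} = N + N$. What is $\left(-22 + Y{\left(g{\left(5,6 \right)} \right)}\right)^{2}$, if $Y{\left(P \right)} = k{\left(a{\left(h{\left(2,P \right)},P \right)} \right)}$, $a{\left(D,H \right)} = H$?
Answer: $256$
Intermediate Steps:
$h{\left(j,N \right)} = 2 N$
$g{\left(n,E \right)} = - \frac{5}{9}$ ($g{\left(n,E \right)} = \left(- \frac{1}{9}\right) 5 = - \frac{5}{9}$)
$Y{\left(P \right)} = 6$
$\left(-22 + Y{\left(g{\left(5,6 \right)} \right)}\right)^{2} = \left(-22 + 6\right)^{2} = \left(-16\right)^{2} = 256$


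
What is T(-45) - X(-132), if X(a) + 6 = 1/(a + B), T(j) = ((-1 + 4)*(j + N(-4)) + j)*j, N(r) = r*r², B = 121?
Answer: 184207/11 ≈ 16746.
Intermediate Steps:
N(r) = r³
T(j) = j*(-192 + 4*j) (T(j) = ((-1 + 4)*(j + (-4)³) + j)*j = (3*(j - 64) + j)*j = (3*(-64 + j) + j)*j = ((-192 + 3*j) + j)*j = (-192 + 4*j)*j = j*(-192 + 4*j))
X(a) = -6 + 1/(121 + a) (X(a) = -6 + 1/(a + 121) = -6 + 1/(121 + a))
T(-45) - X(-132) = 4*(-45)*(-48 - 45) - (-725 - 6*(-132))/(121 - 132) = 4*(-45)*(-93) - (-725 + 792)/(-11) = 16740 - (-1)*67/11 = 16740 - 1*(-67/11) = 16740 + 67/11 = 184207/11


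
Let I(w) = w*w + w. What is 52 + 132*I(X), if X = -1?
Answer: 52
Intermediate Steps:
I(w) = w + w**2 (I(w) = w**2 + w = w + w**2)
52 + 132*I(X) = 52 + 132*(-(1 - 1)) = 52 + 132*(-1*0) = 52 + 132*0 = 52 + 0 = 52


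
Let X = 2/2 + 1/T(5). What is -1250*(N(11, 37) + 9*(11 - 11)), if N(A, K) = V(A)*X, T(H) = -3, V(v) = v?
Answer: -27500/3 ≈ -9166.7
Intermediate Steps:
X = ⅔ (X = 2/2 + 1/(-3) = 2*(½) + 1*(-⅓) = 1 - ⅓ = ⅔ ≈ 0.66667)
N(A, K) = 2*A/3 (N(A, K) = A*(⅔) = 2*A/3)
-1250*(N(11, 37) + 9*(11 - 11)) = -1250*((⅔)*11 + 9*(11 - 11)) = -1250*(22/3 + 9*0) = -1250*(22/3 + 0) = -1250*22/3 = -27500/3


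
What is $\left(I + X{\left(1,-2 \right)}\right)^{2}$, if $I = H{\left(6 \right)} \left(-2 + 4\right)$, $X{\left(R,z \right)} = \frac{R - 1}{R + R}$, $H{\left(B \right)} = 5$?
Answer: $100$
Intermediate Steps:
$X{\left(R,z \right)} = \frac{-1 + R}{2 R}$
$I = 10$ ($I = 5 \left(-2 + 4\right) = 5 \cdot 2 = 10$)
$\left(I + X{\left(1,-2 \right)}\right)^{2} = \left(10 + \frac{-1 + 1}{2 \cdot 1}\right)^{2} = \left(10 + \frac{1}{2} \cdot 1 \cdot 0\right)^{2} = \left(10 + 0\right)^{2} = 10^{2} = 100$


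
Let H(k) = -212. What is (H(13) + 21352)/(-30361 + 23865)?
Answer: -755/232 ≈ -3.2543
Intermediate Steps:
(H(13) + 21352)/(-30361 + 23865) = (-212 + 21352)/(-30361 + 23865) = 21140/(-6496) = 21140*(-1/6496) = -755/232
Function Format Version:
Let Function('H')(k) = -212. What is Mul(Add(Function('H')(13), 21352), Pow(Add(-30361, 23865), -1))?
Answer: Rational(-755, 232) ≈ -3.2543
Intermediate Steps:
Mul(Add(Function('H')(13), 21352), Pow(Add(-30361, 23865), -1)) = Mul(Add(-212, 21352), Pow(Add(-30361, 23865), -1)) = Mul(21140, Pow(-6496, -1)) = Mul(21140, Rational(-1, 6496)) = Rational(-755, 232)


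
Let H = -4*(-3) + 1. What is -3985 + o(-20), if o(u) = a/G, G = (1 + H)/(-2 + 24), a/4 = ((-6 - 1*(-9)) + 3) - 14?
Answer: -28247/7 ≈ -4035.3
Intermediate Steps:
H = 13 (H = 12 + 1 = 13)
a = -32 (a = 4*(((-6 - 1*(-9)) + 3) - 14) = 4*(((-6 + 9) + 3) - 14) = 4*((3 + 3) - 14) = 4*(6 - 14) = 4*(-8) = -32)
G = 7/11 (G = (1 + 13)/(-2 + 24) = 14/22 = 14*(1/22) = 7/11 ≈ 0.63636)
o(u) = -352/7 (o(u) = -32/7/11 = -32*11/7 = -352/7)
-3985 + o(-20) = -3985 - 352/7 = -28247/7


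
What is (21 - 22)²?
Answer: 1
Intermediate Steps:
(21 - 22)² = (-1)² = 1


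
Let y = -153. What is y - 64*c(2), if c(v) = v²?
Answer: -409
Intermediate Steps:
y - 64*c(2) = -153 - 64*2² = -153 - 64*4 = -153 - 256 = -409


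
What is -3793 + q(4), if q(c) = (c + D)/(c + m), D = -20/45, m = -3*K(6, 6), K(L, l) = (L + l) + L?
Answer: -853441/225 ≈ -3793.1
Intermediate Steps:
K(L, l) = l + 2*L
m = -54 (m = -3*(6 + 2*6) = -3*(6 + 12) = -3*18 = -54)
D = -4/9 (D = -20*1/45 = -4/9 ≈ -0.44444)
q(c) = (-4/9 + c)/(-54 + c) (q(c) = (c - 4/9)/(c - 54) = (-4/9 + c)/(-54 + c))
-3793 + q(4) = -3793 + (-4/9 + 4)/(-54 + 4) = -3793 + (32/9)/(-50) = -3793 - 1/50*32/9 = -3793 - 16/225 = -853441/225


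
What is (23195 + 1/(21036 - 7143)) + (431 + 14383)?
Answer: 528059038/13893 ≈ 38009.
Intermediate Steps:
(23195 + 1/(21036 - 7143)) + (431 + 14383) = (23195 + 1/13893) + 14814 = 322248136/13893 + 14814 = 528059038/13893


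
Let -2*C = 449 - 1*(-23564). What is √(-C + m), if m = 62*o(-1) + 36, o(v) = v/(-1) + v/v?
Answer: √48666/2 ≈ 110.30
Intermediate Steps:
C = -24013/2 (C = -(449 - 1*(-23564))/2 = -(449 + 23564)/2 = -½*24013 = -24013/2 ≈ -12007.)
o(v) = 1 - v (o(v) = v*(-1) + 1 = -v + 1 = 1 - v)
m = 160 (m = 62*(1 - 1*(-1)) + 36 = 62*(1 + 1) + 36 = 62*2 + 36 = 124 + 36 = 160)
√(-C + m) = √(-1*(-24013/2) + 160) = √(24013/2 + 160) = √(24333/2) = √48666/2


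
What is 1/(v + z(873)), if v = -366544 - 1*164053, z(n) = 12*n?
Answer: -1/520121 ≈ -1.9226e-6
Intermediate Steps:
v = -530597 (v = -366544 - 164053 = -530597)
1/(v + z(873)) = 1/(-530597 + 12*873) = 1/(-530597 + 10476) = 1/(-520121) = -1/520121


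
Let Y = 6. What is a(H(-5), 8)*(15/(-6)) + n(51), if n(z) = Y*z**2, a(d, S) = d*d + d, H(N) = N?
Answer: 15556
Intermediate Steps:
a(d, S) = d + d**2 (a(d, S) = d**2 + d = d + d**2)
n(z) = 6*z**2
a(H(-5), 8)*(15/(-6)) + n(51) = (-5*(1 - 5))*(15/(-6)) + 6*51**2 = (-5*(-4))*(15*(-1/6)) + 6*2601 = 20*(-5/2) + 15606 = -50 + 15606 = 15556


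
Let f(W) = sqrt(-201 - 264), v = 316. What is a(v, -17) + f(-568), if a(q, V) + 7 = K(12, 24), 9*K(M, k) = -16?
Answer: -79/9 + I*sqrt(465) ≈ -8.7778 + 21.564*I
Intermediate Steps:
K(M, k) = -16/9 (K(M, k) = (1/9)*(-16) = -16/9)
a(q, V) = -79/9 (a(q, V) = -7 - 16/9 = -79/9)
f(W) = I*sqrt(465) (f(W) = sqrt(-465) = I*sqrt(465))
a(v, -17) + f(-568) = -79/9 + I*sqrt(465)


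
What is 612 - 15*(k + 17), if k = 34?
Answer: -153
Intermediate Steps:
612 - 15*(k + 17) = 612 - 15*(34 + 17) = 612 - 15*51 = 612 - 1*765 = 612 - 765 = -153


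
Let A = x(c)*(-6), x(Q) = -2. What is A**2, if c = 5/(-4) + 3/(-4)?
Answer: 144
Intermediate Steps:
c = -2 (c = 5*(-1/4) + 3*(-1/4) = -5/4 - 3/4 = -2)
A = 12 (A = -2*(-6) = 12)
A**2 = 12**2 = 144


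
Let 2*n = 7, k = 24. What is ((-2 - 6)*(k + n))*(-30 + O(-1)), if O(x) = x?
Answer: 6820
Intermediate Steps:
n = 7/2 (n = (1/2)*7 = 7/2 ≈ 3.5000)
((-2 - 6)*(k + n))*(-30 + O(-1)) = ((-2 - 6)*(24 + 7/2))*(-30 - 1) = -8*55/2*(-31) = -220*(-31) = 6820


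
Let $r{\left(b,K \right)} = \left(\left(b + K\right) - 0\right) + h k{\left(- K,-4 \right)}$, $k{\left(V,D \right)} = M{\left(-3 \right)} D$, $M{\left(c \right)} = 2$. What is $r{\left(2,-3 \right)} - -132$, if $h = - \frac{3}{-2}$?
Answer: $119$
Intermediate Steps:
$k{\left(V,D \right)} = 2 D$
$h = \frac{3}{2}$ ($h = \left(-3\right) \left(- \frac{1}{2}\right) = \frac{3}{2} \approx 1.5$)
$r{\left(b,K \right)} = -12 + K + b$ ($r{\left(b,K \right)} = \left(\left(b + K\right) - 0\right) + \frac{3 \cdot 2 \left(-4\right)}{2} = \left(\left(K + b\right) + 0\right) + \frac{3}{2} \left(-8\right) = \left(K + b\right) - 12 = -12 + K + b$)
$r{\left(2,-3 \right)} - -132 = \left(-12 - 3 + 2\right) - -132 = -13 + 132 = 119$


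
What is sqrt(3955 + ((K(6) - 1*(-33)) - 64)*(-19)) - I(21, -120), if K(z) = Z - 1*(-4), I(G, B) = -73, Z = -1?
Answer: 73 + sqrt(4487) ≈ 139.99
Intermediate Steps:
K(z) = 3 (K(z) = -1 - 1*(-4) = -1 + 4 = 3)
sqrt(3955 + ((K(6) - 1*(-33)) - 64)*(-19)) - I(21, -120) = sqrt(3955 + ((3 - 1*(-33)) - 64)*(-19)) - 1*(-73) = sqrt(3955 + ((3 + 33) - 64)*(-19)) + 73 = sqrt(3955 + (36 - 64)*(-19)) + 73 = sqrt(3955 - 28*(-19)) + 73 = sqrt(3955 + 532) + 73 = sqrt(4487) + 73 = 73 + sqrt(4487)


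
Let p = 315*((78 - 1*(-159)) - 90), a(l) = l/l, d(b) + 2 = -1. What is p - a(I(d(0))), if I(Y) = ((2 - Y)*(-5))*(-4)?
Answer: 46304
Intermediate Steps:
d(b) = -3 (d(b) = -2 - 1 = -3)
I(Y) = 40 - 20*Y (I(Y) = (-10 + 5*Y)*(-4) = 40 - 20*Y)
a(l) = 1
p = 46305 (p = 315*((78 + 159) - 90) = 315*(237 - 90) = 315*147 = 46305)
p - a(I(d(0))) = 46305 - 1*1 = 46305 - 1 = 46304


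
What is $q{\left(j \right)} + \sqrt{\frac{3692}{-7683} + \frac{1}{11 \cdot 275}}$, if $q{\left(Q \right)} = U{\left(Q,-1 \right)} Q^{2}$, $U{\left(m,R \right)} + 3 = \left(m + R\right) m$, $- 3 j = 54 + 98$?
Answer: $\frac{543706432}{81} + \frac{i \sqrt{507378819}}{32505} \approx 6.7124 \cdot 10^{6} + 0.69297 i$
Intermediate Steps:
$j = - \frac{152}{3}$ ($j = - \frac{54 + 98}{3} = \left(- \frac{1}{3}\right) 152 = - \frac{152}{3} \approx -50.667$)
$U{\left(m,R \right)} = -3 + m \left(R + m\right)$ ($U{\left(m,R \right)} = -3 + \left(m + R\right) m = -3 + \left(R + m\right) m = -3 + m \left(R + m\right)$)
$q{\left(Q \right)} = Q^{2} \left(-3 + Q^{2} - Q\right)$ ($q{\left(Q \right)} = \left(-3 + Q^{2} - Q\right) Q^{2} = Q^{2} \left(-3 + Q^{2} - Q\right)$)
$q{\left(j \right)} + \sqrt{\frac{3692}{-7683} + \frac{1}{11 \cdot 275}} = \left(- \frac{152}{3}\right)^{2} \left(-3 + \left(- \frac{152}{3}\right)^{2} - - \frac{152}{3}\right) + \sqrt{\frac{3692}{-7683} + \frac{1}{11 \cdot 275}} = \frac{23104 \left(-3 + \frac{23104}{9} + \frac{152}{3}\right)}{9} + \sqrt{3692 \left(- \frac{1}{7683}\right) + \frac{1}{3025}} = \frac{23104}{9} \cdot \frac{23533}{9} + \sqrt{- \frac{284}{591} + \frac{1}{3025}} = \frac{543706432}{81} + \sqrt{- \frac{858509}{1787775}} = \frac{543706432}{81} + \frac{i \sqrt{507378819}}{32505}$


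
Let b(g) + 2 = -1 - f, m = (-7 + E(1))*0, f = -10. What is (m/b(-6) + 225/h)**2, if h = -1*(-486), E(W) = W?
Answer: 625/2916 ≈ 0.21433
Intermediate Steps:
m = 0 (m = (-7 + 1)*0 = -6*0 = 0)
h = 486
b(g) = 7 (b(g) = -2 + (-1 - 1*(-10)) = -2 + (-1 + 10) = -2 + 9 = 7)
(m/b(-6) + 225/h)**2 = (0/7 + 225/486)**2 = (0*(1/7) + 225*(1/486))**2 = (0 + 25/54)**2 = (25/54)**2 = 625/2916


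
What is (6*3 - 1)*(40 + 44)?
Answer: 1428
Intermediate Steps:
(6*3 - 1)*(40 + 44) = (18 - 1)*84 = 17*84 = 1428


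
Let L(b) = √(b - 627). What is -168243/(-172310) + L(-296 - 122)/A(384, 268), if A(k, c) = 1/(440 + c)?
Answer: 168243/172310 + 708*I*√1045 ≈ 0.9764 + 22887.0*I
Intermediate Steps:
L(b) = √(-627 + b)
-168243/(-172310) + L(-296 - 122)/A(384, 268) = -168243/(-172310) + √(-627 + (-296 - 122))/(1/(440 + 268)) = -168243*(-1/172310) + √(-627 - 418)/(1/708) = 168243/172310 + √(-1045)/(1/708) = 168243/172310 + (I*√1045)*708 = 168243/172310 + 708*I*√1045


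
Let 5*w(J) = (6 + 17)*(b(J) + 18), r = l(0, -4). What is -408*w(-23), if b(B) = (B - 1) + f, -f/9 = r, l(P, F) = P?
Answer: 56304/5 ≈ 11261.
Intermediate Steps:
r = 0
f = 0 (f = -9*0 = 0)
b(B) = -1 + B (b(B) = (B - 1) + 0 = (-1 + B) + 0 = -1 + B)
w(J) = 391/5 + 23*J/5 (w(J) = ((6 + 17)*((-1 + J) + 18))/5 = (23*(17 + J))/5 = (391 + 23*J)/5 = 391/5 + 23*J/5)
-408*w(-23) = -408*(391/5 + (23/5)*(-23)) = -408*(391/5 - 529/5) = -408*(-138/5) = 56304/5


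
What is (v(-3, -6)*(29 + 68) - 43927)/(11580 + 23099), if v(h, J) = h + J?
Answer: -44800/34679 ≈ -1.2918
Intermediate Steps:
v(h, J) = J + h
(v(-3, -6)*(29 + 68) - 43927)/(11580 + 23099) = ((-6 - 3)*(29 + 68) - 43927)/(11580 + 23099) = (-9*97 - 43927)/34679 = (-873 - 43927)*(1/34679) = -44800*1/34679 = -44800/34679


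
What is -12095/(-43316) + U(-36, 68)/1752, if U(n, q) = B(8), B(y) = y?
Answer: 2692121/9486204 ≈ 0.28379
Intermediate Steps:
U(n, q) = 8
-12095/(-43316) + U(-36, 68)/1752 = -12095/(-43316) + 8/1752 = -12095*(-1/43316) + 8*(1/1752) = 12095/43316 + 1/219 = 2692121/9486204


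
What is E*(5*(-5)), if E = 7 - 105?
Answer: 2450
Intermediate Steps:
E = -98
E*(5*(-5)) = -490*(-5) = -98*(-25) = 2450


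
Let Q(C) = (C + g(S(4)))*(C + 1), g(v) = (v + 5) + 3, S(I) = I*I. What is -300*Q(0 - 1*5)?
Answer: 22800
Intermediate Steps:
S(I) = I²
g(v) = 8 + v (g(v) = (5 + v) + 3 = 8 + v)
Q(C) = (1 + C)*(24 + C) (Q(C) = (C + (8 + 4²))*(C + 1) = (C + (8 + 16))*(1 + C) = (C + 24)*(1 + C) = (24 + C)*(1 + C) = (1 + C)*(24 + C))
-300*Q(0 - 1*5) = -300*(24 + (0 - 1*5)² + 25*(0 - 1*5)) = -300*(24 + (0 - 5)² + 25*(0 - 5)) = -300*(24 + (-5)² + 25*(-5)) = -300*(24 + 25 - 125) = -300*(-76) = 22800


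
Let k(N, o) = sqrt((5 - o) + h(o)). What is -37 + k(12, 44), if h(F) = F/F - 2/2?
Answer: -37 + I*sqrt(39) ≈ -37.0 + 6.245*I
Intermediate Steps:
h(F) = 0 (h(F) = 1 - 2*1/2 = 1 - 1 = 0)
k(N, o) = sqrt(5 - o) (k(N, o) = sqrt((5 - o) + 0) = sqrt(5 - o))
-37 + k(12, 44) = -37 + sqrt(5 - 1*44) = -37 + sqrt(5 - 44) = -37 + sqrt(-39) = -37 + I*sqrt(39)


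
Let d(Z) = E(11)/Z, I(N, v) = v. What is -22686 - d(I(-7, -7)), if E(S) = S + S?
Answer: -158780/7 ≈ -22683.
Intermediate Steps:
E(S) = 2*S
d(Z) = 22/Z (d(Z) = (2*11)/Z = 22/Z)
-22686 - d(I(-7, -7)) = -22686 - 22/(-7) = -22686 - 22*(-1)/7 = -22686 - 1*(-22/7) = -22686 + 22/7 = -158780/7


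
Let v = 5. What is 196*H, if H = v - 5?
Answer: 0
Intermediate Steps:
H = 0 (H = 5 - 5 = 0)
196*H = 196*0 = 0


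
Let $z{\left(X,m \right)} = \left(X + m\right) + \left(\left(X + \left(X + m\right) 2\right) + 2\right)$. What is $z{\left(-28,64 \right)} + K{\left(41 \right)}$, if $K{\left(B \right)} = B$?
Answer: $123$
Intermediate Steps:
$z{\left(X,m \right)} = 2 + 3 m + 4 X$ ($z{\left(X,m \right)} = \left(X + m\right) + \left(\left(X + \left(2 X + 2 m\right)\right) + 2\right) = \left(X + m\right) + \left(\left(2 m + 3 X\right) + 2\right) = \left(X + m\right) + \left(2 + 2 m + 3 X\right) = 2 + 3 m + 4 X$)
$z{\left(-28,64 \right)} + K{\left(41 \right)} = \left(2 + 3 \cdot 64 + 4 \left(-28\right)\right) + 41 = \left(2 + 192 - 112\right) + 41 = 82 + 41 = 123$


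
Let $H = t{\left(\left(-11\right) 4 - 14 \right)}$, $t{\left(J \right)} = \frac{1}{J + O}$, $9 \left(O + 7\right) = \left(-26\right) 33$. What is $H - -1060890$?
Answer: $\frac{510288087}{481} \approx 1.0609 \cdot 10^{6}$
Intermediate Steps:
$O = - \frac{307}{3}$ ($O = -7 + \frac{\left(-26\right) 33}{9} = -7 + \frac{1}{9} \left(-858\right) = -7 - \frac{286}{3} = - \frac{307}{3} \approx -102.33$)
$t{\left(J \right)} = \frac{1}{- \frac{307}{3} + J}$ ($t{\left(J \right)} = \frac{1}{J - \frac{307}{3}} = \frac{1}{- \frac{307}{3} + J}$)
$H = - \frac{3}{481}$ ($H = \frac{3}{-307 + 3 \left(\left(-11\right) 4 - 14\right)} = \frac{3}{-307 + 3 \left(-44 - 14\right)} = \frac{3}{-307 + 3 \left(-58\right)} = \frac{3}{-307 - 174} = \frac{3}{-481} = 3 \left(- \frac{1}{481}\right) = - \frac{3}{481} \approx -0.006237$)
$H - -1060890 = - \frac{3}{481} - -1060890 = - \frac{3}{481} + 1060890 = \frac{510288087}{481}$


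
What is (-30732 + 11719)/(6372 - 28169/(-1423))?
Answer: -27055499/9095525 ≈ -2.9746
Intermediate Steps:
(-30732 + 11719)/(6372 - 28169/(-1423)) = -19013/(6372 - 28169*(-1/1423)) = -19013/(6372 + 28169/1423) = -19013/9095525/1423 = -19013*1423/9095525 = -27055499/9095525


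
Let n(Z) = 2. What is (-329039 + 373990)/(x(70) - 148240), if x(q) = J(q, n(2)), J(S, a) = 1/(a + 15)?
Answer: -764167/2520079 ≈ -0.30323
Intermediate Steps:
J(S, a) = 1/(15 + a)
x(q) = 1/17 (x(q) = 1/(15 + 2) = 1/17)
(-329039 + 373990)/(x(70) - 148240) = (-329039 + 373990)/(1/17 - 148240) = 44951/(-2520079/17) = 44951*(-17/2520079) = -764167/2520079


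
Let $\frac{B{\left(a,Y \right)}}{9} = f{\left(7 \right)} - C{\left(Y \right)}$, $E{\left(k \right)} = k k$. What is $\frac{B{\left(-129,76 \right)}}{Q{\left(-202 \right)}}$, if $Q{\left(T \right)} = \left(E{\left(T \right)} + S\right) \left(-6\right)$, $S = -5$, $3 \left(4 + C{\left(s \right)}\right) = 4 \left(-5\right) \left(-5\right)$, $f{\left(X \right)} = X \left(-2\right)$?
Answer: $\frac{65}{40799} \approx 0.0015932$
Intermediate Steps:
$E{\left(k \right)} = k^{2}$
$f{\left(X \right)} = - 2 X$
$C{\left(s \right)} = \frac{88}{3}$ ($C{\left(s \right)} = -4 + \frac{4 \left(-5\right) \left(-5\right)}{3} = -4 + \frac{\left(-20\right) \left(-5\right)}{3} = -4 + \frac{1}{3} \cdot 100 = -4 + \frac{100}{3} = \frac{88}{3}$)
$B{\left(a,Y \right)} = -390$ ($B{\left(a,Y \right)} = 9 \left(\left(-2\right) 7 - \frac{88}{3}\right) = 9 \left(-14 - \frac{88}{3}\right) = 9 \left(- \frac{130}{3}\right) = -390$)
$Q{\left(T \right)} = 30 - 6 T^{2}$ ($Q{\left(T \right)} = \left(T^{2} - 5\right) \left(-6\right) = \left(-5 + T^{2}\right) \left(-6\right) = 30 - 6 T^{2}$)
$\frac{B{\left(-129,76 \right)}}{Q{\left(-202 \right)}} = - \frac{390}{30 - 6 \left(-202\right)^{2}} = - \frac{390}{30 - 244824} = - \frac{390}{-244794} = \left(-390\right) \left(- \frac{1}{244794}\right) = \frac{65}{40799}$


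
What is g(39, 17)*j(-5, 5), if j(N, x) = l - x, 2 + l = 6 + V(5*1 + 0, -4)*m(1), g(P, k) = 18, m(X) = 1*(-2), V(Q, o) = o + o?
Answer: 270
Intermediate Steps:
V(Q, o) = 2*o
m(X) = -2
l = 20 (l = -2 + (6 + (2*(-4))*(-2)) = -2 + (6 - 8*(-2)) = -2 + (6 + 16) = -2 + 22 = 20)
j(N, x) = 20 - x
g(39, 17)*j(-5, 5) = 18*(20 - 1*5) = 18*(20 - 5) = 18*15 = 270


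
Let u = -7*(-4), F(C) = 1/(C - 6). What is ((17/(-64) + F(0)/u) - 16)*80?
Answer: -109345/84 ≈ -1301.7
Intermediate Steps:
F(C) = 1/(-6 + C)
u = 28
((17/(-64) + F(0)/u) - 16)*80 = ((17/(-64) + 1/((-6 + 0)*28)) - 16)*80 = ((17*(-1/64) + (1/28)/(-6)) - 16)*80 = ((-17/64 - ⅙*1/28) - 16)*80 = ((-17/64 - 1/168) - 16)*80 = (-365/1344 - 16)*80 = -21869/1344*80 = -109345/84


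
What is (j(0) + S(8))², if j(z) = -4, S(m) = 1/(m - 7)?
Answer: 9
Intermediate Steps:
S(m) = 1/(-7 + m)
(j(0) + S(8))² = (-4 + 1/(-7 + 8))² = (-4 + 1/1)² = (-4 + 1)² = (-3)² = 9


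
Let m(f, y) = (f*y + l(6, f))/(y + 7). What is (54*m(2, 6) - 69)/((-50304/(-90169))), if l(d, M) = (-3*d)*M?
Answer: -65913539/217984 ≈ -302.38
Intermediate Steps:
l(d, M) = -3*M*d
m(f, y) = (-18*f + f*y)/(7 + y) (m(f, y) = (f*y - 3*f*6)/(y + 7) = (f*y - 18*f)/(7 + y) = (-18*f + f*y)/(7 + y))
(54*m(2, 6) - 69)/((-50304/(-90169))) = (54*(2*(-18 + 6)/(7 + 6)) - 69)/((-50304/(-90169))) = (54*(2*(-12)/13) - 69)/((-50304*(-1/90169))) = (54*(2*(1/13)*(-12)) - 69)/(50304/90169) = (54*(-24/13) - 69)*(90169/50304) = (-1296/13 - 69)*(90169/50304) = -2193/13*90169/50304 = -65913539/217984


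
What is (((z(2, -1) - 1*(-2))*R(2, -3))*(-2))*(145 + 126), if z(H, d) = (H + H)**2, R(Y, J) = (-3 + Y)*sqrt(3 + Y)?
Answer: 9756*sqrt(5) ≈ 21815.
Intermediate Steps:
R(Y, J) = sqrt(3 + Y)*(-3 + Y)
z(H, d) = 4*H**2 (z(H, d) = (2*H)**2 = 4*H**2)
(((z(2, -1) - 1*(-2))*R(2, -3))*(-2))*(145 + 126) = (((4*2**2 - 1*(-2))*(sqrt(3 + 2)*(-3 + 2)))*(-2))*(145 + 126) = (((4*4 + 2)*(sqrt(5)*(-1)))*(-2))*271 = (((16 + 2)*(-sqrt(5)))*(-2))*271 = ((18*(-sqrt(5)))*(-2))*271 = (-18*sqrt(5)*(-2))*271 = (36*sqrt(5))*271 = 9756*sqrt(5)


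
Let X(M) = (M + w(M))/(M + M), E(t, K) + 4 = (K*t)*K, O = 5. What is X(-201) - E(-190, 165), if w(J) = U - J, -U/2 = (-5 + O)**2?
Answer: 5172754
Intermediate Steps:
U = 0 (U = -2*(-5 + 5)**2 = -2*0**2 = -2*0 = 0)
w(J) = -J (w(J) = 0 - J = -J)
E(t, K) = -4 + t*K**2 (E(t, K) = -4 + (K*t)*K = -4 + t*K**2)
X(M) = 0 (X(M) = (M - M)/(M + M) = 0/((2*M)) = 0*(1/(2*M)) = 0)
X(-201) - E(-190, 165) = 0 - (-4 - 190*165**2) = 0 - (-4 - 190*27225) = 0 - (-4 - 5172750) = 0 - 1*(-5172754) = 0 + 5172754 = 5172754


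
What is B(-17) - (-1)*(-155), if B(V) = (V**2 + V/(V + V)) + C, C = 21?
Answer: 311/2 ≈ 155.50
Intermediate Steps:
B(V) = 43/2 + V**2 (B(V) = (V**2 + V/(V + V)) + 21 = (V**2 + V/((2*V))) + 21 = (V**2 + (1/(2*V))*V) + 21 = (V**2 + 1/2) + 21 = (1/2 + V**2) + 21 = 43/2 + V**2)
B(-17) - (-1)*(-155) = (43/2 + (-17)**2) - (-1)*(-155) = (43/2 + 289) - 1*155 = 621/2 - 155 = 311/2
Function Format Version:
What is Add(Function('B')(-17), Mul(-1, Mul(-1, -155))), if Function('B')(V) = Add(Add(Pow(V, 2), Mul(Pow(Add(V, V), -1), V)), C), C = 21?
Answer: Rational(311, 2) ≈ 155.50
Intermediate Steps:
Function('B')(V) = Add(Rational(43, 2), Pow(V, 2)) (Function('B')(V) = Add(Add(Pow(V, 2), Mul(Pow(Add(V, V), -1), V)), 21) = Add(Add(Pow(V, 2), Mul(Pow(Mul(2, V), -1), V)), 21) = Add(Add(Pow(V, 2), Mul(Mul(Rational(1, 2), Pow(V, -1)), V)), 21) = Add(Add(Pow(V, 2), Rational(1, 2)), 21) = Add(Add(Rational(1, 2), Pow(V, 2)), 21) = Add(Rational(43, 2), Pow(V, 2)))
Add(Function('B')(-17), Mul(-1, Mul(-1, -155))) = Add(Add(Rational(43, 2), Pow(-17, 2)), Mul(-1, Mul(-1, -155))) = Add(Add(Rational(43, 2), 289), Mul(-1, 155)) = Add(Rational(621, 2), -155) = Rational(311, 2)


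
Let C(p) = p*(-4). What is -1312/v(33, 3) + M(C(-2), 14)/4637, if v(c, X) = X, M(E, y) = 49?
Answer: -6083597/13911 ≈ -437.32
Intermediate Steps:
C(p) = -4*p
-1312/v(33, 3) + M(C(-2), 14)/4637 = -1312/3 + 49/4637 = -6083597/13911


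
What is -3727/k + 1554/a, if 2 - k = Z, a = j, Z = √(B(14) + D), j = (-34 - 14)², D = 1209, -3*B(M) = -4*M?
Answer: 9537797/1409664 + 3727*√11049/3671 ≈ 113.48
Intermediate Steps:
B(M) = 4*M/3 (B(M) = -(-4)*M/3 = 4*M/3)
j = 2304 (j = (-48)² = 2304)
Z = √11049/3 (Z = √((4/3)*14 + 1209) = √(56/3 + 1209) = √(3683/3) = √11049/3 ≈ 35.038)
a = 2304
k = 2 - √11049/3 ≈ -33.038
-3727/k + 1554/a = -3727/(2 - √11049/3) + 1554/2304 = -3727/(2 - √11049/3) + 1554*(1/2304) = -3727/(2 - √11049/3) + 259/384 = 259/384 - 3727/(2 - √11049/3)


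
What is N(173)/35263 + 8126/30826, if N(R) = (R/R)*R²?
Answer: 604569246/543508619 ≈ 1.1123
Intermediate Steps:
N(R) = R² (N(R) = 1*R² = R²)
N(173)/35263 + 8126/30826 = 173²/35263 + 8126/30826 = 29929*(1/35263) + 8126*(1/30826) = 29929/35263 + 4063/15413 = 604569246/543508619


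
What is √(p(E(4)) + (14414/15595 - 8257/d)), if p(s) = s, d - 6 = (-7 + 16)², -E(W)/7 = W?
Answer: I*√224549107889505/1356765 ≈ 11.045*I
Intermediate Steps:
E(W) = -7*W
d = 87 (d = 6 + (-7 + 16)² = 6 + 9² = 6 + 81 = 87)
√(p(E(4)) + (14414/15595 - 8257/d)) = √(-7*4 + (14414/15595 - 8257/87)) = √(-28 + (14414*(1/15595) - 8257*1/87)) = √(-28 + (14414/15595 - 8257/87)) = √(-28 - 127513897/1356765) = √(-165503317/1356765) = I*√224549107889505/1356765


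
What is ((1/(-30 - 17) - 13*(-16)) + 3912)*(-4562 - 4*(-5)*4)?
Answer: -867889998/47 ≈ -1.8466e+7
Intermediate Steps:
((1/(-30 - 17) - 13*(-16)) + 3912)*(-4562 - 4*(-5)*4) = ((1/(-47) + 208) + 3912)*(-4562 + 20*4) = ((-1/47 + 208) + 3912)*(-4562 + 80) = (9775/47 + 3912)*(-4482) = (193639/47)*(-4482) = -867889998/47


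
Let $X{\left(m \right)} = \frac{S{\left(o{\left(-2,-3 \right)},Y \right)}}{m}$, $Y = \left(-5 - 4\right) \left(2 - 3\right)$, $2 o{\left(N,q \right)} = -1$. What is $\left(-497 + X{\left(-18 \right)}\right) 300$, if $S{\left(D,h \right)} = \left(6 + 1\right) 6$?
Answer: $-149800$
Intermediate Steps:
$o{\left(N,q \right)} = - \frac{1}{2}$ ($o{\left(N,q \right)} = \frac{1}{2} \left(-1\right) = - \frac{1}{2}$)
$Y = 9$ ($Y = \left(-9\right) \left(-1\right) = 9$)
$S{\left(D,h \right)} = 42$ ($S{\left(D,h \right)} = 7 \cdot 6 = 42$)
$X{\left(m \right)} = \frac{42}{m}$
$\left(-497 + X{\left(-18 \right)}\right) 300 = \left(-497 + \frac{42}{-18}\right) 300 = \left(-497 + 42 \left(- \frac{1}{18}\right)\right) 300 = \left(-497 - \frac{7}{3}\right) 300 = \left(- \frac{1498}{3}\right) 300 = -149800$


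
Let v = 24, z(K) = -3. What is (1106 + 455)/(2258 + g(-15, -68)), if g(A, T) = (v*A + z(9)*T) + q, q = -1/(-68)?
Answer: 106148/142937 ≈ 0.74262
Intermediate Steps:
q = 1/68 (q = -1*(-1/68) = 1/68 ≈ 0.014706)
g(A, T) = 1/68 - 3*T + 24*A (g(A, T) = (24*A - 3*T) + 1/68 = (-3*T + 24*A) + 1/68 = 1/68 - 3*T + 24*A)
(1106 + 455)/(2258 + g(-15, -68)) = (1106 + 455)/(2258 + (1/68 - 3*(-68) + 24*(-15))) = 1561/(2258 + (1/68 + 204 - 360)) = 1561/(2258 - 10607/68) = 1561/(142937/68) = 1561*(68/142937) = 106148/142937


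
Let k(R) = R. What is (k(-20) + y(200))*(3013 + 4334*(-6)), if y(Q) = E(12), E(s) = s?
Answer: 183928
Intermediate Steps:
y(Q) = 12
(k(-20) + y(200))*(3013 + 4334*(-6)) = (-20 + 12)*(3013 + 4334*(-6)) = -8*(3013 - 26004) = -8*(-22991) = 183928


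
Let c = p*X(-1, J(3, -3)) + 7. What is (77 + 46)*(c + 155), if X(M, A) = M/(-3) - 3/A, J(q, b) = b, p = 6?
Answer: 20910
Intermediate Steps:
X(M, A) = -3/A - M/3 (X(M, A) = M*(-⅓) - 3/A = -M/3 - 3/A = -3/A - M/3)
c = 15 (c = 6*(-3/(-3) - ⅓*(-1)) + 7 = 6*(-3*(-⅓) + ⅓) + 7 = 6*(1 + ⅓) + 7 = 6*(4/3) + 7 = 8 + 7 = 15)
(77 + 46)*(c + 155) = (77 + 46)*(15 + 155) = 123*170 = 20910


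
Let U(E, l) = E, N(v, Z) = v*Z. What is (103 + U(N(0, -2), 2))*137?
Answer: 14111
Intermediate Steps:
N(v, Z) = Z*v
(103 + U(N(0, -2), 2))*137 = (103 - 2*0)*137 = (103 + 0)*137 = 103*137 = 14111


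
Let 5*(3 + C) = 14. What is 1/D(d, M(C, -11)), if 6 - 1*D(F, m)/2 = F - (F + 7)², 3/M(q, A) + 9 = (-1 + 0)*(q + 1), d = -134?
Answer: 1/32538 ≈ 3.0733e-5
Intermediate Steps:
C = -⅕ (C = -3 + (⅕)*14 = -3 + 14/5 = -⅕ ≈ -0.20000)
M(q, A) = 3/(-10 - q) (M(q, A) = 3/(-9 + (-1 + 0)*(q + 1)) = 3/(-9 - (1 + q)) = 3/(-9 + (-1 - q)) = 3/(-10 - q))
D(F, m) = 12 - 2*F + 2*(7 + F)² (D(F, m) = 12 - 2*(F - (F + 7)²) = 12 - 2*(F - (7 + F)²) = 12 + (-2*F + 2*(7 + F)²) = 12 - 2*F + 2*(7 + F)²)
1/D(d, M(C, -11)) = 1/(12 - 2*(-134) + 2*(7 - 134)²) = 1/(12 + 268 + 2*(-127)²) = 1/(12 + 268 + 2*16129) = 1/(12 + 268 + 32258) = 1/32538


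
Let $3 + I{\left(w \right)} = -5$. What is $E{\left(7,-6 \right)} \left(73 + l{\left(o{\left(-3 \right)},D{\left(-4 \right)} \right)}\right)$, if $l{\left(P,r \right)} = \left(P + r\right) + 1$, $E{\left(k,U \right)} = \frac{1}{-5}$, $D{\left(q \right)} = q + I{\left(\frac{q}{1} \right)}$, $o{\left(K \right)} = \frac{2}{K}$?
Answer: $- \frac{184}{15} \approx -12.267$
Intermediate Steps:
$I{\left(w \right)} = -8$ ($I{\left(w \right)} = -3 - 5 = -8$)
$D{\left(q \right)} = -8 + q$ ($D{\left(q \right)} = q - 8 = -8 + q$)
$E{\left(k,U \right)} = - \frac{1}{5}$
$l{\left(P,r \right)} = 1 + P + r$
$E{\left(7,-6 \right)} \left(73 + l{\left(o{\left(-3 \right)},D{\left(-4 \right)} \right)}\right) = - \frac{73 + \left(1 + \frac{2}{-3} - 12\right)}{5} = - \frac{73 + \left(1 + 2 \left(- \frac{1}{3}\right) - 12\right)}{5} = - \frac{73 - \frac{35}{3}}{5} = \left(- \frac{1}{5}\right) \frac{184}{3} = - \frac{184}{15}$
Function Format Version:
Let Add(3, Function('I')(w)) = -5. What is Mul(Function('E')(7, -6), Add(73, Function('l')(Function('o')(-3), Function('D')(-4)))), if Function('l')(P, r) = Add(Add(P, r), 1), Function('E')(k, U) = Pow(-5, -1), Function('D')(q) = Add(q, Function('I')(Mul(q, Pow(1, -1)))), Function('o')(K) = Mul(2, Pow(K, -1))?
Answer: Rational(-184, 15) ≈ -12.267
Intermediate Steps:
Function('I')(w) = -8 (Function('I')(w) = Add(-3, -5) = -8)
Function('D')(q) = Add(-8, q) (Function('D')(q) = Add(q, -8) = Add(-8, q))
Function('E')(k, U) = Rational(-1, 5)
Function('l')(P, r) = Add(1, P, r)
Mul(Function('E')(7, -6), Add(73, Function('l')(Function('o')(-3), Function('D')(-4)))) = Mul(Rational(-1, 5), Add(73, Add(1, Mul(2, Pow(-3, -1)), Add(-8, -4)))) = Mul(Rational(-1, 5), Add(73, Add(1, Mul(2, Rational(-1, 3)), -12))) = Mul(Rational(-1, 5), Add(73, Add(1, Rational(-2, 3), -12))) = Mul(Rational(-1, 5), Add(73, Rational(-35, 3))) = Mul(Rational(-1, 5), Rational(184, 3)) = Rational(-184, 15)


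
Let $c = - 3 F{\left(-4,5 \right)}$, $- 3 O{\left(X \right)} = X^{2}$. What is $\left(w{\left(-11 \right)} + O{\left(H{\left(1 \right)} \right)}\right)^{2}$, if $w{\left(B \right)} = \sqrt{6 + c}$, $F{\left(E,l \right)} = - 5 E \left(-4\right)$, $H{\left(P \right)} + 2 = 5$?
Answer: $\left(3 - \sqrt{246}\right)^{2} \approx 160.89$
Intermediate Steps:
$H{\left(P \right)} = 3$ ($H{\left(P \right)} = -2 + 5 = 3$)
$F{\left(E,l \right)} = 20 E$
$O{\left(X \right)} = - \frac{X^{2}}{3}$
$c = 240$ ($c = - 3 \cdot 20 \left(-4\right) = \left(-3\right) \left(-80\right) = 240$)
$w{\left(B \right)} = \sqrt{246}$ ($w{\left(B \right)} = \sqrt{6 + 240} = \sqrt{246}$)
$\left(w{\left(-11 \right)} + O{\left(H{\left(1 \right)} \right)}\right)^{2} = \left(\sqrt{246} - \frac{3^{2}}{3}\right)^{2} = \left(\sqrt{246} - 3\right)^{2} = \left(-3 + \sqrt{246}\right)^{2}$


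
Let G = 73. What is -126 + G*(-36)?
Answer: -2754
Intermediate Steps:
-126 + G*(-36) = -126 + 73*(-36) = -126 - 2628 = -2754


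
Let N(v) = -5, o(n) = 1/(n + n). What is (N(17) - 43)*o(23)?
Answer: -24/23 ≈ -1.0435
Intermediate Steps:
o(n) = 1/(2*n)
(N(17) - 43)*o(23) = (-5 - 43)*((½)/23) = -24/23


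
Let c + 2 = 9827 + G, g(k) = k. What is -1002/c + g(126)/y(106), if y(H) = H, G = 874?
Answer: 620931/567047 ≈ 1.0950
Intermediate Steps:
c = 10699 (c = -2 + (9827 + 874) = -2 + 10701 = 10699)
-1002/c + g(126)/y(106) = -1002/10699 + 126/106 = -1002*1/10699 + 126*(1/106) = -1002/10699 + 63/53 = 620931/567047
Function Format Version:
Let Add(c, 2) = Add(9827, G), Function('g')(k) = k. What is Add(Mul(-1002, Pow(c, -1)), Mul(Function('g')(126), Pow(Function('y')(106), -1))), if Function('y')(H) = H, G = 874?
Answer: Rational(620931, 567047) ≈ 1.0950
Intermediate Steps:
c = 10699 (c = Add(-2, Add(9827, 874)) = Add(-2, 10701) = 10699)
Add(Mul(-1002, Pow(c, -1)), Mul(Function('g')(126), Pow(Function('y')(106), -1))) = Add(Mul(-1002, Pow(10699, -1)), Mul(126, Pow(106, -1))) = Add(Mul(-1002, Rational(1, 10699)), Mul(126, Rational(1, 106))) = Add(Rational(-1002, 10699), Rational(63, 53)) = Rational(620931, 567047)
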